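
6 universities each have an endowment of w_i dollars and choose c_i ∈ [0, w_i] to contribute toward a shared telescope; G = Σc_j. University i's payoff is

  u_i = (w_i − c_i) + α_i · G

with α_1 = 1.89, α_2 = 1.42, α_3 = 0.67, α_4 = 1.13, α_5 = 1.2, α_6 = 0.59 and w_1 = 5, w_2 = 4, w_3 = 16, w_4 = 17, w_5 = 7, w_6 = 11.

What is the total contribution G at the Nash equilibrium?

∂u_i/∂c_i = α_i − 1, so university i contributes w_i if α_i > 1, else 0.
α_i > 1 for i ∈ {1, 2, 4, 5}; NE contributions (5, 4, 0, 17, 7, 0), G = 33.

33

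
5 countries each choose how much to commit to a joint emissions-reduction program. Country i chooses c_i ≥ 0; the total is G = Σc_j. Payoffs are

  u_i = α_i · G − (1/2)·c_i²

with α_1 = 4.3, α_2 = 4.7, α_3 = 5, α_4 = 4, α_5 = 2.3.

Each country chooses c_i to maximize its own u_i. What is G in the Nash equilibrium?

20.3

Country i's FOC: ∂u_i/∂c_i = α_i − c_i = 0, so c_i* = α_i.
NE contributions = (4.3, 4.7, 5, 4, 2.3); G = 20.3.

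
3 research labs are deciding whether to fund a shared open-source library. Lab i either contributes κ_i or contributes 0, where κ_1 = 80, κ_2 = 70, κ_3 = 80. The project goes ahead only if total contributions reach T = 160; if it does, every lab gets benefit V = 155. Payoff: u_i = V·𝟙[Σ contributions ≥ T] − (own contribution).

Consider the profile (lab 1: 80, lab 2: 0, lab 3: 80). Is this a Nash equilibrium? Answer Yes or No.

Yes

Total = 160 ≥ 160: provided.
Lab 1 (pledges 80, payoff 75): dropping to 0 → total 80, payoff 0. No gain.
Lab 2 (pledges 0, payoff 155): pledging 70 → total 230, payoff 85. No gain.
Lab 3 (pledges 80, payoff 75): dropping to 0 → total 80, payoff 0. No gain.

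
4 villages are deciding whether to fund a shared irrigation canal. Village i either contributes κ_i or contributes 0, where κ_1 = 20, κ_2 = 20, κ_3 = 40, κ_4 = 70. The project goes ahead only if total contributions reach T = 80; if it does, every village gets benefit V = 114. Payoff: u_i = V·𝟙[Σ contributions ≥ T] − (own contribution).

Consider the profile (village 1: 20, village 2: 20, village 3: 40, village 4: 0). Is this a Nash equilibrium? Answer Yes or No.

Yes

Total = 80 ≥ 80: provided.
Village 1 (pledges 20, payoff 94): dropping to 0 → total 60, payoff 0. No gain.
Village 2 (pledges 20, payoff 94): dropping to 0 → total 60, payoff 0. No gain.
Village 3 (pledges 40, payoff 74): dropping to 0 → total 40, payoff 0. No gain.
Village 4 (pledges 0, payoff 114): pledging 70 → total 150, payoff 44. No gain.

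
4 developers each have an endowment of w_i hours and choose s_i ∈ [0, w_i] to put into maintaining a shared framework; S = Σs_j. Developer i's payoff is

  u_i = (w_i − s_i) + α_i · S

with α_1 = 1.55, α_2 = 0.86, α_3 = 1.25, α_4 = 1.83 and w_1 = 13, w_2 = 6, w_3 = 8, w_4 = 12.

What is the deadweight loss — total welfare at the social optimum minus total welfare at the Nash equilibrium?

26.94

∂u_i/∂s_i = α_i − 1, so developer i contributes w_i if α_i > 1, else 0.
α_i > 1 for i ∈ {1, 3, 4}; NE contributions (13, 0, 8, 12), S = 33.
W^NE = Σw_i − S^NE + (Σα_i)·S^NE = 39 + 4.49·33 = 187.17.
Planner: ∂(Σu_j)/∂s_i = Σα_j − 1 = 4.49 > 0, so everyone contributes w_i; S^SO = 39, W^SO = 39 + 4.49·39 = 214.11.
Deadweight loss = 26.94.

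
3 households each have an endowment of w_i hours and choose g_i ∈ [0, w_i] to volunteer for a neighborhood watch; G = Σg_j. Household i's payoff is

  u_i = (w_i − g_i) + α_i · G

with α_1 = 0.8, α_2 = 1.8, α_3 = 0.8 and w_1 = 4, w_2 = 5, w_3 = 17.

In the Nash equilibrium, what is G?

∂u_i/∂g_i = α_i − 1, so household i contributes w_i if α_i > 1, else 0.
α_i > 1 for i ∈ {2}; NE contributions (0, 5, 0), G = 5.

5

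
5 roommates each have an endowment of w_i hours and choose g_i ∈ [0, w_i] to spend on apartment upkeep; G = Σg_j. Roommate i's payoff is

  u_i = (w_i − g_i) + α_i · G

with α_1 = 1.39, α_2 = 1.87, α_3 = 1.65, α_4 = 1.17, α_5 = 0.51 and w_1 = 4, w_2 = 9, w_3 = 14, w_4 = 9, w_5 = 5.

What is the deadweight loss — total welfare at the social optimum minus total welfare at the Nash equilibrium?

∂u_i/∂g_i = α_i − 1, so roommate i contributes w_i if α_i > 1, else 0.
α_i > 1 for i ∈ {1, 2, 3, 4}; NE contributions (4, 9, 14, 9, 0), G = 36.
W^NE = Σw_i − G^NE + (Σα_i)·G^NE = 41 + 5.59·36 = 242.24.
Planner: ∂(Σu_j)/∂g_i = Σα_j − 1 = 5.59 > 0, so everyone contributes w_i; G^SO = 41, W^SO = 41 + 5.59·41 = 270.19.
Deadweight loss = 27.95.

27.95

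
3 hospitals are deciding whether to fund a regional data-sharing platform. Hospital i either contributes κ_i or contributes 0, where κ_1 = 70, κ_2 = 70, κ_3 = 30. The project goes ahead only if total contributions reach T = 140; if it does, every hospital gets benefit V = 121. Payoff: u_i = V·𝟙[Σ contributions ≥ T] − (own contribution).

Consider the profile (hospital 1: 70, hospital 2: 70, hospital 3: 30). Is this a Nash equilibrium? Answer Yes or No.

No

Total = 170 ≥ 140: provided.
Hospital 1 (pledges 70, payoff 51): dropping to 0 → total 100, payoff 0. No gain.
Hospital 2 (pledges 70, payoff 51): dropping to 0 → total 100, payoff 0. No gain.
Hospital 3 (pledges 30, payoff 91): dropping to 0 → total 140, payoff 121. Profitable deviation.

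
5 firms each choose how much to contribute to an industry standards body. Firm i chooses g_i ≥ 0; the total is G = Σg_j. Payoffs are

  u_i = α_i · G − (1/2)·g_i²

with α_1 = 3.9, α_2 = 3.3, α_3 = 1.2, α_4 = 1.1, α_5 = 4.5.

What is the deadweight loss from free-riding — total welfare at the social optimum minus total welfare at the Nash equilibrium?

318.5

Firm i's FOC: ∂u_i/∂g_i = α_i − g_i = 0, so g_i* = α_i.
NE contributions = (3.9, 3.3, 1.2, 1.1, 4.5); G = 14.
W^NE = (Σα)·G − ½Σα_i² = 14² − ½·49 = 171.5.
Planner sets g_i = Σα_j = 14 for every i, so G^SO = 5·14 = 70.
W^SO = (Σα)·G^SO − ½·5·(Σα)² = (5/2)·14² = 490.
Deadweight loss = W^SO − W^NE = 318.5.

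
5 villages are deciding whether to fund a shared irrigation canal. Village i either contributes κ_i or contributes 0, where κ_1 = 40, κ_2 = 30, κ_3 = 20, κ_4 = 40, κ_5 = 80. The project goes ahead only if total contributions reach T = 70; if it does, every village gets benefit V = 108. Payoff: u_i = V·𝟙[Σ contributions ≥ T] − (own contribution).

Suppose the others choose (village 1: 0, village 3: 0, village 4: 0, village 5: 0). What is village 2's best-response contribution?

0

Others' total = 0. Even contributing 30 gives 30 < 70: no benefit either way.
Best response: 0.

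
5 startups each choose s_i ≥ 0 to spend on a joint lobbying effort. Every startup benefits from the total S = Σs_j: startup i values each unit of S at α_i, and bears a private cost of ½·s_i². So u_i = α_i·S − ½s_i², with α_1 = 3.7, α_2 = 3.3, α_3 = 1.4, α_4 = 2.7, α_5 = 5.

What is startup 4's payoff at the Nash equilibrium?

Startup i's FOC: ∂u_i/∂s_i = α_i − s_i = 0, so s_i* = α_i.
NE contributions = (3.7, 3.3, 1.4, 2.7, 5); S = 16.1.
u_4 = α_4·S − ½·(s_4)² = 2.7·16.1 − ½·2.7² = 39.825.

39.825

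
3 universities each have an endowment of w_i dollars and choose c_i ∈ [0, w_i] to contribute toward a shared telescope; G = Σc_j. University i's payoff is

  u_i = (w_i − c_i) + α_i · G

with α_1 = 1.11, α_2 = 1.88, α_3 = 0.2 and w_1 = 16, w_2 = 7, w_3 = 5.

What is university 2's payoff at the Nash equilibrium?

∂u_i/∂c_i = α_i − 1, so university i contributes w_i if α_i > 1, else 0.
α_i > 1 for i ∈ {1, 2}; NE contributions (16, 7, 0), G = 23.
u_2 = (7 − 7) + 1.88·23 = 43.24.

43.24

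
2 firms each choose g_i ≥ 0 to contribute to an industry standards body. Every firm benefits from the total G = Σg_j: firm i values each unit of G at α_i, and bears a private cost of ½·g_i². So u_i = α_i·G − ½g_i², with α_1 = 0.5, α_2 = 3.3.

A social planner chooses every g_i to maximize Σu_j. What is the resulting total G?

7.6

Planner FOC: ∂(Σu_j)/∂g_i = (Σα_j) − g_i = 0, so g_i^SO = Σα_j = 3.8 for every i; G^SO = 7.6.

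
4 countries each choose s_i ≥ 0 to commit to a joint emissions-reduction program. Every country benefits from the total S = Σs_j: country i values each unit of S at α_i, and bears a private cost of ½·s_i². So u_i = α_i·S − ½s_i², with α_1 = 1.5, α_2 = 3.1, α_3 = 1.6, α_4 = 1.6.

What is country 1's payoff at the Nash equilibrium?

Country i's FOC: ∂u_i/∂s_i = α_i − s_i = 0, so s_i* = α_i.
NE contributions = (1.5, 3.1, 1.6, 1.6); S = 7.8.
u_1 = α_1·S − ½·(s_1)² = 1.5·7.8 − ½·1.5² = 10.575.

10.575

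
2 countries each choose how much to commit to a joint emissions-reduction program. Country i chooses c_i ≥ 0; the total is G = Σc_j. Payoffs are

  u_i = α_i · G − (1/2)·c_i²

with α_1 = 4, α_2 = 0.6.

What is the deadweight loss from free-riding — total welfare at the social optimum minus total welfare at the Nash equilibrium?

8.18

Country i's FOC: ∂u_i/∂c_i = α_i − c_i = 0, so c_i* = α_i.
NE contributions = (4, 0.6); G = 4.6.
W^NE = (Σα)·G − ½Σα_i² = 4.6² − ½·16.36 = 12.98.
Planner sets c_i = Σα_j = 4.6 for every i, so G^SO = 2·4.6 = 9.2.
W^SO = (Σα)·G^SO − ½·2·(Σα)² = (2/2)·4.6² = 21.16.
Deadweight loss = W^SO − W^NE = 8.18.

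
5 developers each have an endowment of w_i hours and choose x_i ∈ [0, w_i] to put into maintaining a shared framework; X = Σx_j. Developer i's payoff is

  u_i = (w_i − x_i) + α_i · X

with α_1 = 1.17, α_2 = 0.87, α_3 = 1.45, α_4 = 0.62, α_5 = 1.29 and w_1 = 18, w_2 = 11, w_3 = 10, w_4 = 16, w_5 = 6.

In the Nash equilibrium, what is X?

34

∂u_i/∂x_i = α_i − 1, so developer i contributes w_i if α_i > 1, else 0.
α_i > 1 for i ∈ {1, 3, 5}; NE contributions (18, 0, 10, 0, 6), X = 34.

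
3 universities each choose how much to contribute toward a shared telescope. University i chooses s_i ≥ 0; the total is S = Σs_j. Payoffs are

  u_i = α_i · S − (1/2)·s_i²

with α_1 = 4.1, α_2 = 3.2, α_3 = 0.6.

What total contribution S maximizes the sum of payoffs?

23.7

Planner FOC: ∂(Σu_j)/∂s_i = (Σα_j) − s_i = 0, so s_i^SO = Σα_j = 7.9 for every i; S^SO = 23.7.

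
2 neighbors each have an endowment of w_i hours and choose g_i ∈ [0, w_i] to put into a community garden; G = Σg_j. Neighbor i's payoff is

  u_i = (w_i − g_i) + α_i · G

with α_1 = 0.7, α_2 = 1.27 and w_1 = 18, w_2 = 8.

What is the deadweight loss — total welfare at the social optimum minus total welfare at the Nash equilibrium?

17.46

∂u_i/∂g_i = α_i − 1, so neighbor i contributes w_i if α_i > 1, else 0.
α_i > 1 for i ∈ {2}; NE contributions (0, 8), G = 8.
W^NE = Σw_i − G^NE + (Σα_i)·G^NE = 26 + 0.97·8 = 33.76.
Planner: ∂(Σu_j)/∂g_i = Σα_j − 1 = 0.97 > 0, so everyone contributes w_i; G^SO = 26, W^SO = 26 + 0.97·26 = 51.22.
Deadweight loss = 17.46.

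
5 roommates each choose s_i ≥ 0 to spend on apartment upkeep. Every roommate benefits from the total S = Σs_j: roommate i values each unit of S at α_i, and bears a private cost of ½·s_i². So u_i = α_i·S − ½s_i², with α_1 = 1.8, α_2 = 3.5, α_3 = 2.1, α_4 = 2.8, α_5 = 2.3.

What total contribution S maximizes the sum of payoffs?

62.5

Planner FOC: ∂(Σu_j)/∂s_i = (Σα_j) − s_i = 0, so s_i^SO = Σα_j = 12.5 for every i; S^SO = 62.5.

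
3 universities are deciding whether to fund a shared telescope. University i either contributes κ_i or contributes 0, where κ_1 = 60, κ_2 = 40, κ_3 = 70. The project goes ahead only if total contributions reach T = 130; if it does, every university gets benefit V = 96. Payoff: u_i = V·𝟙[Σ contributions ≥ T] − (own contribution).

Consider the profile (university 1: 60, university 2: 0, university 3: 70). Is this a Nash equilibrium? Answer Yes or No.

Total = 130 ≥ 130: provided.
University 1 (pledges 60, payoff 36): dropping to 0 → total 70, payoff 0. No gain.
University 2 (pledges 0, payoff 96): pledging 40 → total 170, payoff 56. No gain.
University 3 (pledges 70, payoff 26): dropping to 0 → total 60, payoff 0. No gain.

Yes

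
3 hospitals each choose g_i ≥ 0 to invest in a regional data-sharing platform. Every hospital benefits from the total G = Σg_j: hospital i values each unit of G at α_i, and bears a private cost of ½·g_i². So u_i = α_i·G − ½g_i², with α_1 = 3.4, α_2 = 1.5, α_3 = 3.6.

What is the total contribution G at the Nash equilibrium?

Hospital i's FOC: ∂u_i/∂g_i = α_i − g_i = 0, so g_i* = α_i.
NE contributions = (3.4, 1.5, 3.6); G = 8.5.

8.5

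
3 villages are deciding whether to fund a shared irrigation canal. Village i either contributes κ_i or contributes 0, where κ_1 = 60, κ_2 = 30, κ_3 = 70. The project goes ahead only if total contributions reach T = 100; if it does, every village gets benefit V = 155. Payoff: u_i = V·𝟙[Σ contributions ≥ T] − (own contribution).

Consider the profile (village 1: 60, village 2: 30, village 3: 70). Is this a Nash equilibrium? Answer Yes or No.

No

Total = 160 ≥ 100: provided.
Village 1 (pledges 60, payoff 95): dropping to 0 → total 100, payoff 155. Profitable deviation.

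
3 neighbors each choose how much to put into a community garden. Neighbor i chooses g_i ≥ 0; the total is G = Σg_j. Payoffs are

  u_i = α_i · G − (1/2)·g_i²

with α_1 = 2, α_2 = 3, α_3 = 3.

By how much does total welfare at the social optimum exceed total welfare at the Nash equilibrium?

43

Neighbor i's FOC: ∂u_i/∂g_i = α_i − g_i = 0, so g_i* = α_i.
NE contributions = (2, 3, 3); G = 8.
W^NE = (Σα)·G − ½Σα_i² = 8² − ½·22 = 53.
Planner sets g_i = Σα_j = 8 for every i, so G^SO = 3·8 = 24.
W^SO = (Σα)·G^SO − ½·3·(Σα)² = (3/2)·8² = 96.
Deadweight loss = W^SO − W^NE = 43.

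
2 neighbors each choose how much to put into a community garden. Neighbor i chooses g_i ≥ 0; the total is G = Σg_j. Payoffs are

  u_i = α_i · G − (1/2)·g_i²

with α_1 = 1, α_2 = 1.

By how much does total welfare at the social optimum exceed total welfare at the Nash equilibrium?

Neighbor i's FOC: ∂u_i/∂g_i = α_i − g_i = 0, so g_i* = α_i.
NE contributions = (1, 1); G = 2.
W^NE = (Σα)·G − ½Σα_i² = 2² − ½·2 = 3.
Planner sets g_i = Σα_j = 2 for every i, so G^SO = 2·2 = 4.
W^SO = (Σα)·G^SO − ½·2·(Σα)² = (2/2)·2² = 4.
Deadweight loss = W^SO − W^NE = 1.

1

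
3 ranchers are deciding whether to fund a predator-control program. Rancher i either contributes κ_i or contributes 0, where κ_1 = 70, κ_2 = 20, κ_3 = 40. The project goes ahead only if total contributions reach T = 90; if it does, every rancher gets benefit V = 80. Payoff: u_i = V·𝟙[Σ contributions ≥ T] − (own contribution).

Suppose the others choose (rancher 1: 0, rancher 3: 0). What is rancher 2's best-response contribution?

Others' total = 0. Even contributing 20 gives 20 < 90: no benefit either way.
Best response: 0.

0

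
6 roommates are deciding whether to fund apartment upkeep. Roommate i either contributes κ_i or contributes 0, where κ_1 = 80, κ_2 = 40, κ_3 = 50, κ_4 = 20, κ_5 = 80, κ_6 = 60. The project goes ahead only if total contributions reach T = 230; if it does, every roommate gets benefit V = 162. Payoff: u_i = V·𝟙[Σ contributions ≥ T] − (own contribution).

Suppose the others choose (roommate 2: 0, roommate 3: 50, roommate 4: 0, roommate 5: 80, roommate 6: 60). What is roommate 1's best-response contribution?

Others' total = 190. Contributing 80 brings total to 270 ≥ 230: gain V − κ_1 = 82.
Best response: 80.

80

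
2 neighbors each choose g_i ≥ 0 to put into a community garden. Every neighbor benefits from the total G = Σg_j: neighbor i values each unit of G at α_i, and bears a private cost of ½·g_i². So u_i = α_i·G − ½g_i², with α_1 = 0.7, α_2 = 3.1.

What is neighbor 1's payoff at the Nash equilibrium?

2.415

Neighbor i's FOC: ∂u_i/∂g_i = α_i − g_i = 0, so g_i* = α_i.
NE contributions = (0.7, 3.1); G = 3.8.
u_1 = α_1·G − ½·(g_1)² = 0.7·3.8 − ½·0.7² = 2.415.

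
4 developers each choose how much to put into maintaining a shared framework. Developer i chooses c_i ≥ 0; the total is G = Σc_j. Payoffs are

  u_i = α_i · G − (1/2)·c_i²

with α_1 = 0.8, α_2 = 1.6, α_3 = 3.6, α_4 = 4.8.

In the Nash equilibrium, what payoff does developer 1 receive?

8.32

Developer i's FOC: ∂u_i/∂c_i = α_i − c_i = 0, so c_i* = α_i.
NE contributions = (0.8, 1.6, 3.6, 4.8); G = 10.8.
u_1 = α_1·G − ½·(c_1)² = 0.8·10.8 − ½·0.8² = 8.32.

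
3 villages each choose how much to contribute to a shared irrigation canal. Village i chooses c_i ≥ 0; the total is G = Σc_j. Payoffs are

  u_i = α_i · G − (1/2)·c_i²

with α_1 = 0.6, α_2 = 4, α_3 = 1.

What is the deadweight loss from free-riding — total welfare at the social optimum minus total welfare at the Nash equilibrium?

Village i's FOC: ∂u_i/∂c_i = α_i − c_i = 0, so c_i* = α_i.
NE contributions = (0.6, 4, 1); G = 5.6.
W^NE = (Σα)·G − ½Σα_i² = 5.6² − ½·17.36 = 22.68.
Planner sets c_i = Σα_j = 5.6 for every i, so G^SO = 3·5.6 = 16.8.
W^SO = (Σα)·G^SO − ½·3·(Σα)² = (3/2)·5.6² = 47.04.
Deadweight loss = W^SO − W^NE = 24.36.

24.36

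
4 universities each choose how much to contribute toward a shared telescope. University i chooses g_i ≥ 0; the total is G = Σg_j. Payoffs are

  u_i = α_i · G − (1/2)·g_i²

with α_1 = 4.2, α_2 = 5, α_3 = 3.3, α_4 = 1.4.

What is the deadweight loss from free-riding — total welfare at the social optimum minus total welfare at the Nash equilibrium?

University i's FOC: ∂u_i/∂g_i = α_i − g_i = 0, so g_i* = α_i.
NE contributions = (4.2, 5, 3.3, 1.4); G = 13.9.
W^NE = (Σα)·G − ½Σα_i² = 13.9² − ½·55.49 = 165.465.
Planner sets g_i = Σα_j = 13.9 for every i, so G^SO = 4·13.9 = 55.6.
W^SO = (Σα)·G^SO − ½·4·(Σα)² = (4/2)·13.9² = 386.42.
Deadweight loss = W^SO − W^NE = 220.955.

220.955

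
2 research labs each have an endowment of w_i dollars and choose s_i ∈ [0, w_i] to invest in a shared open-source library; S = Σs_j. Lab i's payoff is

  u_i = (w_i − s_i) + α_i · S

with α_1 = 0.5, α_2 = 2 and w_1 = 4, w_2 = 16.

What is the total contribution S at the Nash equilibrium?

∂u_i/∂s_i = α_i − 1, so lab i contributes w_i if α_i > 1, else 0.
α_i > 1 for i ∈ {2}; NE contributions (0, 16), S = 16.

16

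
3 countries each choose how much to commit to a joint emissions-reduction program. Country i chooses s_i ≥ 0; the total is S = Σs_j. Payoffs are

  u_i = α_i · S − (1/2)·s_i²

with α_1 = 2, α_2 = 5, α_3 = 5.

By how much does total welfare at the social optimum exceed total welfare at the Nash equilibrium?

99

Country i's FOC: ∂u_i/∂s_i = α_i − s_i = 0, so s_i* = α_i.
NE contributions = (2, 5, 5); S = 12.
W^NE = (Σα)·S − ½Σα_i² = 12² − ½·54 = 117.
Planner sets s_i = Σα_j = 12 for every i, so S^SO = 3·12 = 36.
W^SO = (Σα)·S^SO − ½·3·(Σα)² = (3/2)·12² = 216.
Deadweight loss = W^SO − W^NE = 99.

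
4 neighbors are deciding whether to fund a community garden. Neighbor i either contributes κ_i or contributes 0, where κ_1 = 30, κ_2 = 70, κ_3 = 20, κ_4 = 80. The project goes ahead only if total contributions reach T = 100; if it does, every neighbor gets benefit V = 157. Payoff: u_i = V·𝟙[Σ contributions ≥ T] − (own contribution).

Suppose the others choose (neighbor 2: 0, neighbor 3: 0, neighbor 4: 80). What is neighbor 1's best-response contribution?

Others' total = 80. Contributing 30 brings total to 110 ≥ 100: gain V − κ_1 = 127.
Best response: 30.

30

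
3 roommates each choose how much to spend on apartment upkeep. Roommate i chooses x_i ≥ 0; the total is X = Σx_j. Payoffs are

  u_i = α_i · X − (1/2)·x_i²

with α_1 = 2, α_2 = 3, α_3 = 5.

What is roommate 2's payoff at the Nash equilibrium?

Roommate i's FOC: ∂u_i/∂x_i = α_i − x_i = 0, so x_i* = α_i.
NE contributions = (2, 3, 5); X = 10.
u_2 = α_2·X − ½·(x_2)² = 3·10 − ½·3² = 25.5.

25.5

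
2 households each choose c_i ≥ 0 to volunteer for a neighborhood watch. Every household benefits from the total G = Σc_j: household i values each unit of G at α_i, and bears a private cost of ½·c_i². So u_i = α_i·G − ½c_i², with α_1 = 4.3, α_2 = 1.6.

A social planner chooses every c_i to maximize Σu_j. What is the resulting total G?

11.8

Planner FOC: ∂(Σu_j)/∂c_i = (Σα_j) − c_i = 0, so c_i^SO = Σα_j = 5.9 for every i; G^SO = 11.8.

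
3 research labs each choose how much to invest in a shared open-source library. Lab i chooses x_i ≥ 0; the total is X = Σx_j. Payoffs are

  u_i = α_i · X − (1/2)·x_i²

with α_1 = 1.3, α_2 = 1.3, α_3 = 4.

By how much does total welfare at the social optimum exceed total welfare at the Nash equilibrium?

Lab i's FOC: ∂u_i/∂x_i = α_i − x_i = 0, so x_i* = α_i.
NE contributions = (1.3, 1.3, 4); X = 6.6.
W^NE = (Σα)·X − ½Σα_i² = 6.6² − ½·19.38 = 33.87.
Planner sets x_i = Σα_j = 6.6 for every i, so X^SO = 3·6.6 = 19.8.
W^SO = (Σα)·X^SO − ½·3·(Σα)² = (3/2)·6.6² = 65.34.
Deadweight loss = W^SO − W^NE = 31.47.

31.47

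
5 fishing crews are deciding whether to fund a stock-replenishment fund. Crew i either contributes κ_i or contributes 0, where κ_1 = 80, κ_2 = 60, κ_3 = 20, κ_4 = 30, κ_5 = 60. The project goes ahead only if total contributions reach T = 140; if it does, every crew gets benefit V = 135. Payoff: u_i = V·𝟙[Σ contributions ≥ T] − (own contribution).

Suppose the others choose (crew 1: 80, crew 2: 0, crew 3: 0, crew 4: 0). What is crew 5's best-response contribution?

60

Others' total = 80. Contributing 60 brings total to 140 ≥ 140: gain V − κ_5 = 75.
Best response: 60.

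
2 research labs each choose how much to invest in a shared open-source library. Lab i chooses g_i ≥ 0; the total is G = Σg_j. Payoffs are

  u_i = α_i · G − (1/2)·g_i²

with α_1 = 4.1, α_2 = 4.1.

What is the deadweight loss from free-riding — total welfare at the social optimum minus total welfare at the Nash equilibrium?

16.81

Lab i's FOC: ∂u_i/∂g_i = α_i − g_i = 0, so g_i* = α_i.
NE contributions = (4.1, 4.1); G = 8.2.
W^NE = (Σα)·G − ½Σα_i² = 8.2² − ½·33.62 = 50.43.
Planner sets g_i = Σα_j = 8.2 for every i, so G^SO = 2·8.2 = 16.4.
W^SO = (Σα)·G^SO − ½·2·(Σα)² = (2/2)·8.2² = 67.24.
Deadweight loss = W^SO − W^NE = 16.81.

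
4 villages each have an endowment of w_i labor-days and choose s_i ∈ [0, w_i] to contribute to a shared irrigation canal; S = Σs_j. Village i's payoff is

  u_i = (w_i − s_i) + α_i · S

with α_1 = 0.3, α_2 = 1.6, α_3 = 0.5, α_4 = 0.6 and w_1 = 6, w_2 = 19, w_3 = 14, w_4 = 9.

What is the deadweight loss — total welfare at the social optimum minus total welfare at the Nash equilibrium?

58

∂u_i/∂s_i = α_i − 1, so village i contributes w_i if α_i > 1, else 0.
α_i > 1 for i ∈ {2}; NE contributions (0, 19, 0, 0), S = 19.
W^NE = Σw_i − S^NE + (Σα_i)·S^NE = 48 + 2·19 = 86.
Planner: ∂(Σu_j)/∂s_i = Σα_j − 1 = 2 > 0, so everyone contributes w_i; S^SO = 48, W^SO = 48 + 2·48 = 144.
Deadweight loss = 58.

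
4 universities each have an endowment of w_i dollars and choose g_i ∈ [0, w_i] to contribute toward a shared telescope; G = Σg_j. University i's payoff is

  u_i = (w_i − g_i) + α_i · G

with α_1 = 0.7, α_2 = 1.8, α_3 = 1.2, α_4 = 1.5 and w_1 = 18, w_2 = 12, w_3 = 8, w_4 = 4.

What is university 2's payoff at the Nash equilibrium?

43.2

∂u_i/∂g_i = α_i − 1, so university i contributes w_i if α_i > 1, else 0.
α_i > 1 for i ∈ {2, 3, 4}; NE contributions (0, 12, 8, 4), G = 24.
u_2 = (12 − 12) + 1.8·24 = 43.2.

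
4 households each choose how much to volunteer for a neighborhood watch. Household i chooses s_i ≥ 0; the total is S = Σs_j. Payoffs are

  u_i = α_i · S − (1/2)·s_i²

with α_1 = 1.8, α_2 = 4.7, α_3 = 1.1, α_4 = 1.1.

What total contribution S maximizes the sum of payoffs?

34.8

Planner FOC: ∂(Σu_j)/∂s_i = (Σα_j) − s_i = 0, so s_i^SO = Σα_j = 8.7 for every i; S^SO = 34.8.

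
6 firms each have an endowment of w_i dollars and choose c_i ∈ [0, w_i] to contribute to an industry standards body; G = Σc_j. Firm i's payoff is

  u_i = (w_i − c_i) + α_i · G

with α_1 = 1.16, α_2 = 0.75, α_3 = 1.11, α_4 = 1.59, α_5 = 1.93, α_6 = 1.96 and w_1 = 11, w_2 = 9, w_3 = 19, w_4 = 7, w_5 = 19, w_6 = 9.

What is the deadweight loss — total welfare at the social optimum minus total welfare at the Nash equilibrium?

∂u_i/∂c_i = α_i − 1, so firm i contributes w_i if α_i > 1, else 0.
α_i > 1 for i ∈ {1, 3, 4, 5, 6}; NE contributions (11, 0, 19, 7, 19, 9), G = 65.
W^NE = Σw_i − G^NE + (Σα_i)·G^NE = 74 + 7.5·65 = 561.5.
Planner: ∂(Σu_j)/∂c_i = Σα_j − 1 = 7.5 > 0, so everyone contributes w_i; G^SO = 74, W^SO = 74 + 7.5·74 = 629.
Deadweight loss = 67.5.

67.5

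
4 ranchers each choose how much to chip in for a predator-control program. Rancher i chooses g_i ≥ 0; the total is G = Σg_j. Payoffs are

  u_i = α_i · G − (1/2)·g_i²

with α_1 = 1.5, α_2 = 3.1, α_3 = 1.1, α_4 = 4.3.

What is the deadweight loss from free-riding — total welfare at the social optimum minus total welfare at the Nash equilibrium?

Rancher i's FOC: ∂u_i/∂g_i = α_i − g_i = 0, so g_i* = α_i.
NE contributions = (1.5, 3.1, 1.1, 4.3); G = 10.
W^NE = (Σα)·G − ½Σα_i² = 10² − ½·31.56 = 84.22.
Planner sets g_i = Σα_j = 10 for every i, so G^SO = 4·10 = 40.
W^SO = (Σα)·G^SO − ½·4·(Σα)² = (4/2)·10² = 200.
Deadweight loss = W^SO − W^NE = 115.78.

115.78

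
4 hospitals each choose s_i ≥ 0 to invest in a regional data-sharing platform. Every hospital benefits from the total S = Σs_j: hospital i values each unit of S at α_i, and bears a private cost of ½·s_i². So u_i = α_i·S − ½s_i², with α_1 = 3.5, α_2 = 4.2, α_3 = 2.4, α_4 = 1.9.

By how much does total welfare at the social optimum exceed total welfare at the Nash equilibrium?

163.63

Hospital i's FOC: ∂u_i/∂s_i = α_i − s_i = 0, so s_i* = α_i.
NE contributions = (3.5, 4.2, 2.4, 1.9); S = 12.
W^NE = (Σα)·S − ½Σα_i² = 12² − ½·39.26 = 124.37.
Planner sets s_i = Σα_j = 12 for every i, so S^SO = 4·12 = 48.
W^SO = (Σα)·S^SO − ½·4·(Σα)² = (4/2)·12² = 288.
Deadweight loss = W^SO − W^NE = 163.63.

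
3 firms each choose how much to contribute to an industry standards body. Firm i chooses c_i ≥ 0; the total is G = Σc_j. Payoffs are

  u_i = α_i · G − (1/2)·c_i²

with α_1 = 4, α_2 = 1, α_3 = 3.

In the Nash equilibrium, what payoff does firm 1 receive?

24

Firm i's FOC: ∂u_i/∂c_i = α_i − c_i = 0, so c_i* = α_i.
NE contributions = (4, 1, 3); G = 8.
u_1 = α_1·G − ½·(c_1)² = 4·8 − ½·4² = 24.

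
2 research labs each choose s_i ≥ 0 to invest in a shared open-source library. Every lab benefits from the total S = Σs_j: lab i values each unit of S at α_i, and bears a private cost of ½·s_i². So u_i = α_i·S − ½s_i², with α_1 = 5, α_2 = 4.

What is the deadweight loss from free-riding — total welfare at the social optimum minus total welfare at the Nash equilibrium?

20.5

Lab i's FOC: ∂u_i/∂s_i = α_i − s_i = 0, so s_i* = α_i.
NE contributions = (5, 4); S = 9.
W^NE = (Σα)·S − ½Σα_i² = 9² − ½·41 = 60.5.
Planner sets s_i = Σα_j = 9 for every i, so S^SO = 2·9 = 18.
W^SO = (Σα)·S^SO − ½·2·(Σα)² = (2/2)·9² = 81.
Deadweight loss = W^SO − W^NE = 20.5.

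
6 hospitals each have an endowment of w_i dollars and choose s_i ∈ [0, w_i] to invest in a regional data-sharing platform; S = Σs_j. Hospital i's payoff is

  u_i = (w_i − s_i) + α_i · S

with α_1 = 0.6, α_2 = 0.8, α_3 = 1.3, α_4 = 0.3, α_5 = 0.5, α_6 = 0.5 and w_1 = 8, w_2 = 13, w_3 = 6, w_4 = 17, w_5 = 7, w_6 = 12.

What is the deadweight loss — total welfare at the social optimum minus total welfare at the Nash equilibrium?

∂u_i/∂s_i = α_i − 1, so hospital i contributes w_i if α_i > 1, else 0.
α_i > 1 for i ∈ {3}; NE contributions (0, 0, 6, 0, 0, 0), S = 6.
W^NE = Σw_i − S^NE + (Σα_i)·S^NE = 63 + 3·6 = 81.
Planner: ∂(Σu_j)/∂s_i = Σα_j − 1 = 3 > 0, so everyone contributes w_i; S^SO = 63, W^SO = 63 + 3·63 = 252.
Deadweight loss = 171.

171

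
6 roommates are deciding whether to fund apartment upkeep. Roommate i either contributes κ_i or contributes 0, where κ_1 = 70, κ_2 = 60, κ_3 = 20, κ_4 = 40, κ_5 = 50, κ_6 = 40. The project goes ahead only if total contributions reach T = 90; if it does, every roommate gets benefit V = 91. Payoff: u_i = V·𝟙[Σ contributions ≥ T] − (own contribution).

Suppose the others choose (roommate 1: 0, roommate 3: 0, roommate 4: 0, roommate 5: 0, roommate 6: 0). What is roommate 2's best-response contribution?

0

Others' total = 0. Even contributing 60 gives 60 < 90: no benefit either way.
Best response: 0.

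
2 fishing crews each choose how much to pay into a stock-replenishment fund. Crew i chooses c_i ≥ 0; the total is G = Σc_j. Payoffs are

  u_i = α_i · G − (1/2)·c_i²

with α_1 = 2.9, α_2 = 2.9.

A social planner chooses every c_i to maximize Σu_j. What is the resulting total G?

Planner FOC: ∂(Σu_j)/∂c_i = (Σα_j) − c_i = 0, so c_i^SO = Σα_j = 5.8 for every i; G^SO = 11.6.

11.6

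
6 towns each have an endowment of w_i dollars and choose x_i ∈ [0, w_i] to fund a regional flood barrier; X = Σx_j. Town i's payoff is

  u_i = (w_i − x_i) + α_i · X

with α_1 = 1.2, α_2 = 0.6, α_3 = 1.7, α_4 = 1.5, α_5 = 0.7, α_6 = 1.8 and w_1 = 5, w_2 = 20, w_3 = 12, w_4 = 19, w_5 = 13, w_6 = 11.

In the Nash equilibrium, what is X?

∂u_i/∂x_i = α_i − 1, so town i contributes w_i if α_i > 1, else 0.
α_i > 1 for i ∈ {1, 3, 4, 6}; NE contributions (5, 0, 12, 19, 0, 11), X = 47.

47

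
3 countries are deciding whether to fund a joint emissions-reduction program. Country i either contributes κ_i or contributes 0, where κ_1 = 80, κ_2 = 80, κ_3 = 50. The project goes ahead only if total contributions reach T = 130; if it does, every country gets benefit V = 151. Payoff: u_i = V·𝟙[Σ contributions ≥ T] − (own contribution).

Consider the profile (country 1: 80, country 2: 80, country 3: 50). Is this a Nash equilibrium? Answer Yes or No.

Total = 210 ≥ 130: provided.
Country 1 (pledges 80, payoff 71): dropping to 0 → total 130, payoff 151. Profitable deviation.

No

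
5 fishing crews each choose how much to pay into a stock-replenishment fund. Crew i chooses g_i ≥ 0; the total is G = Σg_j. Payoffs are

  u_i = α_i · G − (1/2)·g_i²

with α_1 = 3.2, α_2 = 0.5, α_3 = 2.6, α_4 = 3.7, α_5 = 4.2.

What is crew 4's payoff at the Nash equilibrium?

Crew i's FOC: ∂u_i/∂g_i = α_i − g_i = 0, so g_i* = α_i.
NE contributions = (3.2, 0.5, 2.6, 3.7, 4.2); G = 14.2.
u_4 = α_4·G − ½·(g_4)² = 3.7·14.2 − ½·3.7² = 45.695.

45.695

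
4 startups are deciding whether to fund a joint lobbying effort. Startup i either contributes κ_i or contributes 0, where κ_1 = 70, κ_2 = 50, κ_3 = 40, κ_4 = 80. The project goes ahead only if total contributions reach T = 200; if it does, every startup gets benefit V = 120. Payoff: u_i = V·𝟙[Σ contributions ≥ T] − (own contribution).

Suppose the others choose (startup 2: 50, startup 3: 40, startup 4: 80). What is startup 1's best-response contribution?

70

Others' total = 170. Contributing 70 brings total to 240 ≥ 200: gain V − κ_1 = 50.
Best response: 70.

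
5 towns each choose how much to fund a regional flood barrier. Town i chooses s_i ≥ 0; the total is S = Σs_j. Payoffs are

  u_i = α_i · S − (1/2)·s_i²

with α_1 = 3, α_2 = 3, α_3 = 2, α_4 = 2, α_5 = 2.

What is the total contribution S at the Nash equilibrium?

12

Town i's FOC: ∂u_i/∂s_i = α_i − s_i = 0, so s_i* = α_i.
NE contributions = (3, 3, 2, 2, 2); S = 12.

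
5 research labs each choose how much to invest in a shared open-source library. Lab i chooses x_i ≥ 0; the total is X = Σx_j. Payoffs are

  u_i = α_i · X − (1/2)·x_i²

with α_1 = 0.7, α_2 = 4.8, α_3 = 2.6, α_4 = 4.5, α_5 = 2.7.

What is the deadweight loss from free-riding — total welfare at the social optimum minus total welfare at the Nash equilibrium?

380.05

Lab i's FOC: ∂u_i/∂x_i = α_i − x_i = 0, so x_i* = α_i.
NE contributions = (0.7, 4.8, 2.6, 4.5, 2.7); X = 15.3.
W^NE = (Σα)·X − ½Σα_i² = 15.3² − ½·57.83 = 205.175.
Planner sets x_i = Σα_j = 15.3 for every i, so X^SO = 5·15.3 = 76.5.
W^SO = (Σα)·X^SO − ½·5·(Σα)² = (5/2)·15.3² = 585.225.
Deadweight loss = W^SO − W^NE = 380.05.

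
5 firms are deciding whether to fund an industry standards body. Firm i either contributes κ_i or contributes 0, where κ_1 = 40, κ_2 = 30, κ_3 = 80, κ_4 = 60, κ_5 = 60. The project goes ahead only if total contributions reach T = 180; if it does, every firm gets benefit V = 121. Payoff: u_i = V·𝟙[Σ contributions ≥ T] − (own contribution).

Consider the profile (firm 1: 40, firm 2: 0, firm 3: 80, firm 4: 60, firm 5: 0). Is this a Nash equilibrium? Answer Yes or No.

Total = 180 ≥ 180: provided.
Firm 1 (pledges 40, payoff 81): dropping to 0 → total 140, payoff 0. No gain.
Firm 2 (pledges 0, payoff 121): pledging 30 → total 210, payoff 91. No gain.
Firm 3 (pledges 80, payoff 41): dropping to 0 → total 100, payoff 0. No gain.
Firm 4 (pledges 60, payoff 61): dropping to 0 → total 120, payoff 0. No gain.
Firm 5 (pledges 0, payoff 121): pledging 60 → total 240, payoff 61. No gain.

Yes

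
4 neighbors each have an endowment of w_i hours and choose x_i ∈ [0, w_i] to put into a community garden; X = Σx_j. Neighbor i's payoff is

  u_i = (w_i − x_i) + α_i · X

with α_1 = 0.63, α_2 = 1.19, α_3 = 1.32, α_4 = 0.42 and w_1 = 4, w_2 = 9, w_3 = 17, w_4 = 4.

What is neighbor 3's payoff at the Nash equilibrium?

∂u_i/∂x_i = α_i − 1, so neighbor i contributes w_i if α_i > 1, else 0.
α_i > 1 for i ∈ {2, 3}; NE contributions (0, 9, 17, 0), X = 26.
u_3 = (17 − 17) + 1.32·26 = 34.32.

34.32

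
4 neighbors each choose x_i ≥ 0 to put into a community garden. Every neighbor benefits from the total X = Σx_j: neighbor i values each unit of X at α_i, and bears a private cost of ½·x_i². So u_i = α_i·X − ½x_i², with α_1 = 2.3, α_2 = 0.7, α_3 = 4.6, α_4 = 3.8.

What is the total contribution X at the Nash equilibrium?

11.4

Neighbor i's FOC: ∂u_i/∂x_i = α_i − x_i = 0, so x_i* = α_i.
NE contributions = (2.3, 0.7, 4.6, 3.8); X = 11.4.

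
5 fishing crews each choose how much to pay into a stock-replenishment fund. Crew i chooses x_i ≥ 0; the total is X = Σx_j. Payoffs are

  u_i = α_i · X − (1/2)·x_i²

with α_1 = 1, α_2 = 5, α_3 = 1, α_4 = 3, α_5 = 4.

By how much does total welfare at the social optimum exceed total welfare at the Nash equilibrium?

320

Crew i's FOC: ∂u_i/∂x_i = α_i − x_i = 0, so x_i* = α_i.
NE contributions = (1, 5, 1, 3, 4); X = 14.
W^NE = (Σα)·X − ½Σα_i² = 14² − ½·52 = 170.
Planner sets x_i = Σα_j = 14 for every i, so X^SO = 5·14 = 70.
W^SO = (Σα)·X^SO − ½·5·(Σα)² = (5/2)·14² = 490.
Deadweight loss = W^SO − W^NE = 320.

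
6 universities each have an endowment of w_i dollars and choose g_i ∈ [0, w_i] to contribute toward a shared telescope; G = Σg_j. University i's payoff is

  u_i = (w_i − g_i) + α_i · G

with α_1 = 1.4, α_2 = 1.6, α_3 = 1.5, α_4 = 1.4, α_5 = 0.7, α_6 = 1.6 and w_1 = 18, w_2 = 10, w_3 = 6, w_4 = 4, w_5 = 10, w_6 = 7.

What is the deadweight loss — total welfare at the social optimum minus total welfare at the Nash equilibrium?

∂u_i/∂g_i = α_i − 1, so university i contributes w_i if α_i > 1, else 0.
α_i > 1 for i ∈ {1, 2, 3, 4, 6}; NE contributions (18, 10, 6, 4, 0, 7), G = 45.
W^NE = Σw_i − G^NE + (Σα_i)·G^NE = 55 + 7.2·45 = 379.
Planner: ∂(Σu_j)/∂g_i = Σα_j − 1 = 7.2 > 0, so everyone contributes w_i; G^SO = 55, W^SO = 55 + 7.2·55 = 451.
Deadweight loss = 72.

72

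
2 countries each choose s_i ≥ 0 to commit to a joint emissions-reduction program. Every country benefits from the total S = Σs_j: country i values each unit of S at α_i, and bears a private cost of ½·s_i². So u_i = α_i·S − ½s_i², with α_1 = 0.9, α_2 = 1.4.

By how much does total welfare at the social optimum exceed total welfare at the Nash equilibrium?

1.385

Country i's FOC: ∂u_i/∂s_i = α_i − s_i = 0, so s_i* = α_i.
NE contributions = (0.9, 1.4); S = 2.3.
W^NE = (Σα)·S − ½Σα_i² = 2.3² − ½·2.77 = 3.905.
Planner sets s_i = Σα_j = 2.3 for every i, so S^SO = 2·2.3 = 4.6.
W^SO = (Σα)·S^SO − ½·2·(Σα)² = (2/2)·2.3² = 5.29.
Deadweight loss = W^SO − W^NE = 1.385.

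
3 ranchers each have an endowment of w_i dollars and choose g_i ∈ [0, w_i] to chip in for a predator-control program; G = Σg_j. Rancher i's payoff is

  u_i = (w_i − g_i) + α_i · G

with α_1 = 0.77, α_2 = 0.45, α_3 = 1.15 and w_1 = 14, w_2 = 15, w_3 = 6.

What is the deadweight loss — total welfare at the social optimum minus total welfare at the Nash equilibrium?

39.73

∂u_i/∂g_i = α_i − 1, so rancher i contributes w_i if α_i > 1, else 0.
α_i > 1 for i ∈ {3}; NE contributions (0, 0, 6), G = 6.
W^NE = Σw_i − G^NE + (Σα_i)·G^NE = 35 + 1.37·6 = 43.22.
Planner: ∂(Σu_j)/∂g_i = Σα_j − 1 = 1.37 > 0, so everyone contributes w_i; G^SO = 35, W^SO = 35 + 1.37·35 = 82.95.
Deadweight loss = 39.73.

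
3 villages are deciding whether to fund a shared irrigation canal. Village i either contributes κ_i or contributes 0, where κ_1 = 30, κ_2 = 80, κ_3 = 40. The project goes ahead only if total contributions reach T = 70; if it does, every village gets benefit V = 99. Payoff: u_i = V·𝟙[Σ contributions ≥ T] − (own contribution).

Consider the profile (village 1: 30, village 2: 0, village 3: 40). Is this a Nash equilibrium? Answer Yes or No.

Yes

Total = 70 ≥ 70: provided.
Village 1 (pledges 30, payoff 69): dropping to 0 → total 40, payoff 0. No gain.
Village 2 (pledges 0, payoff 99): pledging 80 → total 150, payoff 19. No gain.
Village 3 (pledges 40, payoff 59): dropping to 0 → total 30, payoff 0. No gain.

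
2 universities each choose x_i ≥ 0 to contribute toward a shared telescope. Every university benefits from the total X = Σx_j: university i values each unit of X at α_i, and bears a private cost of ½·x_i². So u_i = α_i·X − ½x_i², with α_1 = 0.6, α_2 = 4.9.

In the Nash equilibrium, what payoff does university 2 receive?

University i's FOC: ∂u_i/∂x_i = α_i − x_i = 0, so x_i* = α_i.
NE contributions = (0.6, 4.9); X = 5.5.
u_2 = α_2·X − ½·(x_2)² = 4.9·5.5 − ½·4.9² = 14.945.

14.945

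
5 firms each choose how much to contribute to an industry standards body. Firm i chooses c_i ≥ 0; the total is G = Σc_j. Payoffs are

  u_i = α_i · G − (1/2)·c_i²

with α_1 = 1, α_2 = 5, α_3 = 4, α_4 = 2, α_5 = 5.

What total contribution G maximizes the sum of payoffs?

Planner FOC: ∂(Σu_j)/∂c_i = (Σα_j) − c_i = 0, so c_i^SO = Σα_j = 17 for every i; G^SO = 85.

85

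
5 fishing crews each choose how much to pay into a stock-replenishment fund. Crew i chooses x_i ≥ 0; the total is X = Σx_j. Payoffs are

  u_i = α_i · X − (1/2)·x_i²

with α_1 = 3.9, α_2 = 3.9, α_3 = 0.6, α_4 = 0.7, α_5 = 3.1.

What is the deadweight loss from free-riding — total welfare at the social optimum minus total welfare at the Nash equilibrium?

243.7

Crew i's FOC: ∂u_i/∂x_i = α_i − x_i = 0, so x_i* = α_i.
NE contributions = (3.9, 3.9, 0.6, 0.7, 3.1); X = 12.2.
W^NE = (Σα)·X − ½Σα_i² = 12.2² − ½·40.88 = 128.4.
Planner sets x_i = Σα_j = 12.2 for every i, so X^SO = 5·12.2 = 61.
W^SO = (Σα)·X^SO − ½·5·(Σα)² = (5/2)·12.2² = 372.1.
Deadweight loss = W^SO − W^NE = 243.7.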